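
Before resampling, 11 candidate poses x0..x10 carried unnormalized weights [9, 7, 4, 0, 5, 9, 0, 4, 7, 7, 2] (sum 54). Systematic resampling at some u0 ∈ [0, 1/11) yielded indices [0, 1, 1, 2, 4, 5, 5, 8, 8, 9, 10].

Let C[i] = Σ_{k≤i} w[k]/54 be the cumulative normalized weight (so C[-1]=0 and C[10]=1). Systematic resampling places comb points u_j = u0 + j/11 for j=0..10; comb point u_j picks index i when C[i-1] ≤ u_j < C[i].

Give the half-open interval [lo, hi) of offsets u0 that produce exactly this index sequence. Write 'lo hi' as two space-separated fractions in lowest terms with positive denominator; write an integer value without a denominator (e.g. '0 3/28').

C = [1/6, 8/27, 10/27, 10/27, 25/54, 17/27, 17/27, 19/27, 5/6, 26/27, 1]
j=0 picked index 0: u0 ∈ [0, 1/6)
j=1 picked index 1: u0 ∈ [5/66, 61/297)
j=2 picked index 1: u0 ∈ [-1/66, 34/297)
j=3 picked index 2: u0 ∈ [7/297, 29/297)
j=4 picked index 4: u0 ∈ [2/297, 59/594)
j=5 picked index 5: u0 ∈ [5/594, 52/297)
j=6 picked index 5: u0 ∈ [-49/594, 25/297)
j=7 picked index 8: u0 ∈ [20/297, 13/66)
j=8 picked index 8: u0 ∈ [-7/297, 7/66)
j=9 picked index 9: u0 ∈ [1/66, 43/297)
j=10 picked index 10: u0 ∈ [16/297, 1/11)
intersection: [5/66, 25/297)

5/66 25/297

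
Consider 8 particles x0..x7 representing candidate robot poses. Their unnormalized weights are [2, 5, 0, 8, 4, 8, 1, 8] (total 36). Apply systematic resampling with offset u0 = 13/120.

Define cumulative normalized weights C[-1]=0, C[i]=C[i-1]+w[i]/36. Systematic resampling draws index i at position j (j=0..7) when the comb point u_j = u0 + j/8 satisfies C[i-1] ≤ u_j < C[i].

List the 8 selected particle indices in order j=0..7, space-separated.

1 3 3 4 5 5 7 7

C = [1/18, 7/36, 7/36, 5/12, 19/36, 3/4, 7/9, 1]
j=0: u_0=13/120 ∈ [1/18, 7/36) → index 1
j=1: u_1=7/30 ∈ [7/36, 5/12) → index 3
j=2: u_2=43/120 ∈ [7/36, 5/12) → index 3
j=3: u_3=29/60 ∈ [5/12, 19/36) → index 4
j=4: u_4=73/120 ∈ [19/36, 3/4) → index 5
j=5: u_5=11/15 ∈ [19/36, 3/4) → index 5
j=6: u_6=103/120 ∈ [7/9, 1) → index 7
j=7: u_7=59/60 ∈ [7/9, 1) → index 7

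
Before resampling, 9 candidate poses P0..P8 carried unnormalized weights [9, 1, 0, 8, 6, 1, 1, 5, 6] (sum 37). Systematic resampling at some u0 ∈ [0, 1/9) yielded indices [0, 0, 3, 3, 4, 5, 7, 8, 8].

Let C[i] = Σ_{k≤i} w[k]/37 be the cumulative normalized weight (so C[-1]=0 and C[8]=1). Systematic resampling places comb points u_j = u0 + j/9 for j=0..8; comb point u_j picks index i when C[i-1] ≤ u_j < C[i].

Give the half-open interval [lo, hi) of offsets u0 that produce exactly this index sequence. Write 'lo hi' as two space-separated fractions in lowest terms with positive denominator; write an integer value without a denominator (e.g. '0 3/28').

C = [9/37, 10/37, 10/37, 18/37, 24/37, 25/37, 26/37, 31/37, 1]
j=0 picked index 0: u0 ∈ [0, 9/37)
j=1 picked index 0: u0 ∈ [-1/9, 44/333)
j=2 picked index 3: u0 ∈ [16/333, 88/333)
j=3 picked index 3: u0 ∈ [-7/111, 17/111)
j=4 picked index 4: u0 ∈ [14/333, 68/333)
j=5 picked index 5: u0 ∈ [31/333, 40/333)
j=6 picked index 7: u0 ∈ [4/111, 19/111)
j=7 picked index 8: u0 ∈ [20/333, 2/9)
j=8 picked index 8: u0 ∈ [-17/333, 1/9)
intersection: [31/333, 1/9)

31/333 1/9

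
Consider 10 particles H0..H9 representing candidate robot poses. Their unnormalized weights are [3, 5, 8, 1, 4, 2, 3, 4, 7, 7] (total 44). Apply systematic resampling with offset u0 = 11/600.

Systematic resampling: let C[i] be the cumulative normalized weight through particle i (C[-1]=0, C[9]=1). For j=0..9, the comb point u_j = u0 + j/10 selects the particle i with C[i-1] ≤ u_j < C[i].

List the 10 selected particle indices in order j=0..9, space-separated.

0 1 2 2 4 5 7 8 8 9

C = [3/44, 2/11, 4/11, 17/44, 21/44, 23/44, 13/22, 15/22, 37/44, 1]
j=0: u_0=11/600 ∈ [0, 3/44) → index 0
j=1: u_1=71/600 ∈ [3/44, 2/11) → index 1
j=2: u_2=131/600 ∈ [2/11, 4/11) → index 2
j=3: u_3=191/600 ∈ [2/11, 4/11) → index 2
j=4: u_4=251/600 ∈ [17/44, 21/44) → index 4
j=5: u_5=311/600 ∈ [21/44, 23/44) → index 5
j=6: u_6=371/600 ∈ [13/22, 15/22) → index 7
j=7: u_7=431/600 ∈ [15/22, 37/44) → index 8
j=8: u_8=491/600 ∈ [15/22, 37/44) → index 8
j=9: u_9=551/600 ∈ [37/44, 1) → index 9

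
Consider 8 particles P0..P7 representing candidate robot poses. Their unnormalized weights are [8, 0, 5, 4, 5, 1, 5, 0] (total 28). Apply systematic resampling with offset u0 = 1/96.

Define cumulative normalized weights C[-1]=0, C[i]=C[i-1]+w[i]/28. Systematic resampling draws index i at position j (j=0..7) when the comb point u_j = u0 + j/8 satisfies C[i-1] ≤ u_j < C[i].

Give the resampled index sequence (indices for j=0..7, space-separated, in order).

0 0 0 2 3 4 4 6

C = [2/7, 2/7, 13/28, 17/28, 11/14, 23/28, 1, 1]
j=0: u_0=1/96 ∈ [0, 2/7) → index 0
j=1: u_1=13/96 ∈ [0, 2/7) → index 0
j=2: u_2=25/96 ∈ [0, 2/7) → index 0
j=3: u_3=37/96 ∈ [2/7, 13/28) → index 2
j=4: u_4=49/96 ∈ [13/28, 17/28) → index 3
j=5: u_5=61/96 ∈ [17/28, 11/14) → index 4
j=6: u_6=73/96 ∈ [17/28, 11/14) → index 4
j=7: u_7=85/96 ∈ [23/28, 1) → index 6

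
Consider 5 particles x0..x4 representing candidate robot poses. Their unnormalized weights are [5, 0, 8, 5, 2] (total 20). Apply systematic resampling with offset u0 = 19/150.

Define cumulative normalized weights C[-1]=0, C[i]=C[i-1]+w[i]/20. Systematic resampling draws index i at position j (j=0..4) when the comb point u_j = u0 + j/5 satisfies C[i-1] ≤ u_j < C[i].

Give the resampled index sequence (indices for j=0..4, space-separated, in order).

0 2 2 3 4

C = [1/4, 1/4, 13/20, 9/10, 1]
j=0: u_0=19/150 ∈ [0, 1/4) → index 0
j=1: u_1=49/150 ∈ [1/4, 13/20) → index 2
j=2: u_2=79/150 ∈ [1/4, 13/20) → index 2
j=3: u_3=109/150 ∈ [13/20, 9/10) → index 3
j=4: u_4=139/150 ∈ [9/10, 1) → index 4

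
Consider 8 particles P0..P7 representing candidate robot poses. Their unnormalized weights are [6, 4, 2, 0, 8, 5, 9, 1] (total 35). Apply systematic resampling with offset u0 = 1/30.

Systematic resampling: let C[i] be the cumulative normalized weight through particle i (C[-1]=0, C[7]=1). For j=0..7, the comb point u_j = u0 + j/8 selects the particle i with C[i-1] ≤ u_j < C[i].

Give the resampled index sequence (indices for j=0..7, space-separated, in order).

C = [6/35, 2/7, 12/35, 12/35, 4/7, 5/7, 34/35, 1]
j=0: u_0=1/30 ∈ [0, 6/35) → index 0
j=1: u_1=19/120 ∈ [0, 6/35) → index 0
j=2: u_2=17/60 ∈ [6/35, 2/7) → index 1
j=3: u_3=49/120 ∈ [12/35, 4/7) → index 4
j=4: u_4=8/15 ∈ [12/35, 4/7) → index 4
j=5: u_5=79/120 ∈ [4/7, 5/7) → index 5
j=6: u_6=47/60 ∈ [5/7, 34/35) → index 6
j=7: u_7=109/120 ∈ [5/7, 34/35) → index 6

0 0 1 4 4 5 6 6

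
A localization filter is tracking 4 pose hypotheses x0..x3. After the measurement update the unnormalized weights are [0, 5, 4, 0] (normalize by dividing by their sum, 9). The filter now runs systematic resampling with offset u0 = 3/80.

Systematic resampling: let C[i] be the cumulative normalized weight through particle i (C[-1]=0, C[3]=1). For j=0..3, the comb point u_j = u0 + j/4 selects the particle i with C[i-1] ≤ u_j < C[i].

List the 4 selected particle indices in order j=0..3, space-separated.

C = [0, 5/9, 1, 1]
j=0: u_0=3/80 ∈ [0, 5/9) → index 1
j=1: u_1=23/80 ∈ [0, 5/9) → index 1
j=2: u_2=43/80 ∈ [0, 5/9) → index 1
j=3: u_3=63/80 ∈ [5/9, 1) → index 2

1 1 1 2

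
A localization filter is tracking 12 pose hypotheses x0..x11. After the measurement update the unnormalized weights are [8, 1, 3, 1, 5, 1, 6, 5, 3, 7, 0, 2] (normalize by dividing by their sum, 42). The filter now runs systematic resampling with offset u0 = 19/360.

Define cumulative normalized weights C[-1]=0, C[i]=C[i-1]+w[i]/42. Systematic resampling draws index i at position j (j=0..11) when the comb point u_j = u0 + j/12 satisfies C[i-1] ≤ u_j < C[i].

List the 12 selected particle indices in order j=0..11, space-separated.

0 0 2 3 4 6 6 7 8 9 9 11

C = [4/21, 3/14, 2/7, 13/42, 3/7, 19/42, 25/42, 5/7, 11/14, 20/21, 20/21, 1]
j=0: u_0=19/360 ∈ [0, 4/21) → index 0
j=1: u_1=49/360 ∈ [0, 4/21) → index 0
j=2: u_2=79/360 ∈ [3/14, 2/7) → index 2
j=3: u_3=109/360 ∈ [2/7, 13/42) → index 3
j=4: u_4=139/360 ∈ [13/42, 3/7) → index 4
j=5: u_5=169/360 ∈ [19/42, 25/42) → index 6
j=6: u_6=199/360 ∈ [19/42, 25/42) → index 6
j=7: u_7=229/360 ∈ [25/42, 5/7) → index 7
j=8: u_8=259/360 ∈ [5/7, 11/14) → index 8
j=9: u_9=289/360 ∈ [11/14, 20/21) → index 9
j=10: u_10=319/360 ∈ [11/14, 20/21) → index 9
j=11: u_11=349/360 ∈ [20/21, 1) → index 11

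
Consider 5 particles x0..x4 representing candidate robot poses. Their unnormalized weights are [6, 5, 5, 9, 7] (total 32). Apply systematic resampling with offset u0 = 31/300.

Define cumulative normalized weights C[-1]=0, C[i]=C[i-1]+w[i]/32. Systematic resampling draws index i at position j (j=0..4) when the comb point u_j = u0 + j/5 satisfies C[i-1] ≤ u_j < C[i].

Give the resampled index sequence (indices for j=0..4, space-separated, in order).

C = [3/16, 11/32, 1/2, 25/32, 1]
j=0: u_0=31/300 ∈ [0, 3/16) → index 0
j=1: u_1=91/300 ∈ [3/16, 11/32) → index 1
j=2: u_2=151/300 ∈ [1/2, 25/32) → index 3
j=3: u_3=211/300 ∈ [1/2, 25/32) → index 3
j=4: u_4=271/300 ∈ [25/32, 1) → index 4

0 1 3 3 4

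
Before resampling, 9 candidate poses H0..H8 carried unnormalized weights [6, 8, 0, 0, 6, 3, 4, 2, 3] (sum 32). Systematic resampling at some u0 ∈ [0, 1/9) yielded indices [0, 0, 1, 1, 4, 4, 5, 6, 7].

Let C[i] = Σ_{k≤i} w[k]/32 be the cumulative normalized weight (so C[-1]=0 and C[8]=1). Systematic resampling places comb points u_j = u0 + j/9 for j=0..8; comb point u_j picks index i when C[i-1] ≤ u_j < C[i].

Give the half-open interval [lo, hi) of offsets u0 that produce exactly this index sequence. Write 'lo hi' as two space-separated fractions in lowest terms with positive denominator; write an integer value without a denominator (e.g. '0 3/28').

0 5/288

C = [3/16, 7/16, 7/16, 7/16, 5/8, 23/32, 27/32, 29/32, 1]
j=0 picked index 0: u0 ∈ [0, 3/16)
j=1 picked index 0: u0 ∈ [-1/9, 11/144)
j=2 picked index 1: u0 ∈ [-5/144, 31/144)
j=3 picked index 1: u0 ∈ [-7/48, 5/48)
j=4 picked index 4: u0 ∈ [-1/144, 13/72)
j=5 picked index 4: u0 ∈ [-17/144, 5/72)
j=6 picked index 5: u0 ∈ [-1/24, 5/96)
j=7 picked index 6: u0 ∈ [-17/288, 19/288)
j=8 picked index 7: u0 ∈ [-13/288, 5/288)
intersection: [0, 5/288)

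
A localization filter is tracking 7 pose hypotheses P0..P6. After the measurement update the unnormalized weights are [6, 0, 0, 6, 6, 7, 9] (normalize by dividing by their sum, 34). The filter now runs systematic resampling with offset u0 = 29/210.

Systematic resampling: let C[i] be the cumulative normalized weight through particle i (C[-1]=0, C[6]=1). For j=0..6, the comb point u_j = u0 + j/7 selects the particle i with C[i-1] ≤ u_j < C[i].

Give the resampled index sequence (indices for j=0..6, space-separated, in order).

0 3 4 5 5 6 6

C = [3/17, 3/17, 3/17, 6/17, 9/17, 25/34, 1]
j=0: u_0=29/210 ∈ [0, 3/17) → index 0
j=1: u_1=59/210 ∈ [3/17, 6/17) → index 3
j=2: u_2=89/210 ∈ [6/17, 9/17) → index 4
j=3: u_3=17/30 ∈ [9/17, 25/34) → index 5
j=4: u_4=149/210 ∈ [9/17, 25/34) → index 5
j=5: u_5=179/210 ∈ [25/34, 1) → index 6
j=6: u_6=209/210 ∈ [25/34, 1) → index 6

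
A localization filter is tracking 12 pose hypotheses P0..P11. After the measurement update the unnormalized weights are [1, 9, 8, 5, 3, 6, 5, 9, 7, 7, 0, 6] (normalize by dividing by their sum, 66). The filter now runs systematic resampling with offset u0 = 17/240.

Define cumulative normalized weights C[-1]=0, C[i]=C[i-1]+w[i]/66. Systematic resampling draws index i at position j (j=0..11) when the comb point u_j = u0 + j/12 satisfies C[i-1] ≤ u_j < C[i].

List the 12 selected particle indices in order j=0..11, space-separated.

1 2 2 3 5 6 7 7 8 9 9 11

C = [1/66, 5/33, 3/11, 23/66, 13/33, 16/33, 37/66, 23/33, 53/66, 10/11, 10/11, 1]
j=0: u_0=17/240 ∈ [1/66, 5/33) → index 1
j=1: u_1=37/240 ∈ [5/33, 3/11) → index 2
j=2: u_2=19/80 ∈ [5/33, 3/11) → index 2
j=3: u_3=77/240 ∈ [3/11, 23/66) → index 3
j=4: u_4=97/240 ∈ [13/33, 16/33) → index 5
j=5: u_5=39/80 ∈ [16/33, 37/66) → index 6
j=6: u_6=137/240 ∈ [37/66, 23/33) → index 7
j=7: u_7=157/240 ∈ [37/66, 23/33) → index 7
j=8: u_8=59/80 ∈ [23/33, 53/66) → index 8
j=9: u_9=197/240 ∈ [53/66, 10/11) → index 9
j=10: u_10=217/240 ∈ [53/66, 10/11) → index 9
j=11: u_11=79/80 ∈ [10/11, 1) → index 11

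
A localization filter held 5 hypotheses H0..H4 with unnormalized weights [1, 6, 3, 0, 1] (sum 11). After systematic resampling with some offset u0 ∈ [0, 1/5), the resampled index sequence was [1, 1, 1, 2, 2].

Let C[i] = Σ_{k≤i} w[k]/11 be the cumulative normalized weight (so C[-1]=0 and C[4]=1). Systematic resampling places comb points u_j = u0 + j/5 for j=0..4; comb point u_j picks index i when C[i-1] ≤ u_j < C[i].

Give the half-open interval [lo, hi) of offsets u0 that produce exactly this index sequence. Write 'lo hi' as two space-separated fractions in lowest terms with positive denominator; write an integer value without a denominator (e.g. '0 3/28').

C = [1/11, 7/11, 10/11, 10/11, 1]
j=0 picked index 1: u0 ∈ [1/11, 7/11)
j=1 picked index 1: u0 ∈ [-6/55, 24/55)
j=2 picked index 1: u0 ∈ [-17/55, 13/55)
j=3 picked index 2: u0 ∈ [2/55, 17/55)
j=4 picked index 2: u0 ∈ [-9/55, 6/55)
intersection: [1/11, 6/55)

1/11 6/55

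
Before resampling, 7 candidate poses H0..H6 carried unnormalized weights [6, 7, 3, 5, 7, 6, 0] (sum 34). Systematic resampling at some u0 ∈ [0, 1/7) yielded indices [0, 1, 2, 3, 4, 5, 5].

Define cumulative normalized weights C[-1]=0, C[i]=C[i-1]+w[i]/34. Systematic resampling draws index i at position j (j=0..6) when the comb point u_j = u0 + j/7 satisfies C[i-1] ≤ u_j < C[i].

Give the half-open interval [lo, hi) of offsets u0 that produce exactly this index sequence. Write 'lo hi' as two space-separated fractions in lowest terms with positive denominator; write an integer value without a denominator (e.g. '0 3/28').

C = [3/17, 13/34, 8/17, 21/34, 14/17, 1, 1]
j=0 picked index 0: u0 ∈ [0, 3/17)
j=1 picked index 1: u0 ∈ [4/119, 57/238)
j=2 picked index 2: u0 ∈ [23/238, 22/119)
j=3 picked index 3: u0 ∈ [5/119, 45/238)
j=4 picked index 4: u0 ∈ [11/238, 30/119)
j=5 picked index 5: u0 ∈ [13/119, 2/7)
j=6 picked index 5: u0 ∈ [-4/119, 1/7)
intersection: [13/119, 1/7)

13/119 1/7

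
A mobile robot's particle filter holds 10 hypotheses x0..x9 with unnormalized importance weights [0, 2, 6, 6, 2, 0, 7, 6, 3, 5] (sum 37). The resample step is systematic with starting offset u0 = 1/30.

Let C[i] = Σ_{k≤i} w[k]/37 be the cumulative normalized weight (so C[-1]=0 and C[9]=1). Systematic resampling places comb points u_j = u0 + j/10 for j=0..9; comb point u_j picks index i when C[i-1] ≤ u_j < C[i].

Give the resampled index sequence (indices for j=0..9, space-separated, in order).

C = [0, 2/37, 8/37, 14/37, 16/37, 16/37, 23/37, 29/37, 32/37, 1]
j=0: u_0=1/30 ∈ [0, 2/37) → index 1
j=1: u_1=2/15 ∈ [2/37, 8/37) → index 2
j=2: u_2=7/30 ∈ [8/37, 14/37) → index 3
j=3: u_3=1/3 ∈ [8/37, 14/37) → index 3
j=4: u_4=13/30 ∈ [16/37, 23/37) → index 6
j=5: u_5=8/15 ∈ [16/37, 23/37) → index 6
j=6: u_6=19/30 ∈ [23/37, 29/37) → index 7
j=7: u_7=11/15 ∈ [23/37, 29/37) → index 7
j=8: u_8=5/6 ∈ [29/37, 32/37) → index 8
j=9: u_9=14/15 ∈ [32/37, 1) → index 9

1 2 3 3 6 6 7 7 8 9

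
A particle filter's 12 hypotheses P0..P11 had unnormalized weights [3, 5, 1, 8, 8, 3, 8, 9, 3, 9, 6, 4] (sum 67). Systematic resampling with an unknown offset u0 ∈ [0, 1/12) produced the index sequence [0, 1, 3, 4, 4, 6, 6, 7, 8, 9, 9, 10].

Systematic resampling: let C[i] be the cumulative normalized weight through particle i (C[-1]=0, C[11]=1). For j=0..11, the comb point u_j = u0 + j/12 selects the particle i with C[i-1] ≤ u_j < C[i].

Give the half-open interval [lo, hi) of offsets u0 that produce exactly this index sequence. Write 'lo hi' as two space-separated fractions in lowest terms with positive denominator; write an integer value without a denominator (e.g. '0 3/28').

C = [3/67, 8/67, 9/67, 17/67, 25/67, 28/67, 36/67, 45/67, 48/67, 57/67, 63/67, 1]
j=0 picked index 0: u0 ∈ [0, 3/67)
j=1 picked index 1: u0 ∈ [-31/804, 29/804)
j=2 picked index 3: u0 ∈ [-13/402, 35/402)
j=3 picked index 4: u0 ∈ [1/268, 33/268)
j=4 picked index 4: u0 ∈ [-16/201, 8/201)
j=5 picked index 6: u0 ∈ [1/804, 97/804)
j=6 picked index 6: u0 ∈ [-11/134, 5/134)
j=7 picked index 7: u0 ∈ [-37/804, 71/804)
j=8 picked index 8: u0 ∈ [1/201, 10/201)
j=9 picked index 9: u0 ∈ [-9/268, 27/268)
j=10 picked index 9: u0 ∈ [-47/402, 7/402)
j=11 picked index 10: u0 ∈ [-53/804, 19/804)
intersection: [1/201, 7/402)

1/201 7/402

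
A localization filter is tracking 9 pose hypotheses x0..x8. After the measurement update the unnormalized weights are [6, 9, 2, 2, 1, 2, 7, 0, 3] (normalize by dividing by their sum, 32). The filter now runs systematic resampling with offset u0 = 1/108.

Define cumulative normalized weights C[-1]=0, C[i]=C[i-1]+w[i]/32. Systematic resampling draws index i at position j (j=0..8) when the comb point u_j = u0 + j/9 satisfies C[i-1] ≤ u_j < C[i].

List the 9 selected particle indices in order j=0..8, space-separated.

C = [3/16, 15/32, 17/32, 19/32, 5/8, 11/16, 29/32, 29/32, 1]
j=0: u_0=1/108 ∈ [0, 3/16) → index 0
j=1: u_1=13/108 ∈ [0, 3/16) → index 0
j=2: u_2=25/108 ∈ [3/16, 15/32) → index 1
j=3: u_3=37/108 ∈ [3/16, 15/32) → index 1
j=4: u_4=49/108 ∈ [3/16, 15/32) → index 1
j=5: u_5=61/108 ∈ [17/32, 19/32) → index 3
j=6: u_6=73/108 ∈ [5/8, 11/16) → index 5
j=7: u_7=85/108 ∈ [11/16, 29/32) → index 6
j=8: u_8=97/108 ∈ [11/16, 29/32) → index 6

0 0 1 1 1 3 5 6 6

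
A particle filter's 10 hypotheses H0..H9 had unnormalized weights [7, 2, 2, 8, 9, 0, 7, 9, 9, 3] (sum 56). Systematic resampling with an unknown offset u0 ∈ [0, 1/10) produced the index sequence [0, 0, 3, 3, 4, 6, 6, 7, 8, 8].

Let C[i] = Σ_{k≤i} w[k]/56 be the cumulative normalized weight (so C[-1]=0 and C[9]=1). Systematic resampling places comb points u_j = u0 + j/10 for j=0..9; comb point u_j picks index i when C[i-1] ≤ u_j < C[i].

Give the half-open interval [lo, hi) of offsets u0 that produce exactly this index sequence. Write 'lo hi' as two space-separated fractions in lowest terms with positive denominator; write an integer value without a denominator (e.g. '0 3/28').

C = [1/8, 9/56, 11/56, 19/56, 1/2, 1/2, 5/8, 11/14, 53/56, 1]
j=0 picked index 0: u0 ∈ [0, 1/8)
j=1 picked index 0: u0 ∈ [-1/10, 1/40)
j=2 picked index 3: u0 ∈ [-1/280, 39/280)
j=3 picked index 3: u0 ∈ [-29/280, 11/280)
j=4 picked index 4: u0 ∈ [-17/280, 1/10)
j=5 picked index 6: u0 ∈ [0, 1/8)
j=6 picked index 6: u0 ∈ [-1/10, 1/40)
j=7 picked index 7: u0 ∈ [-3/40, 3/35)
j=8 picked index 8: u0 ∈ [-1/70, 41/280)
j=9 picked index 8: u0 ∈ [-4/35, 13/280)
intersection: [0, 1/40)

0 1/40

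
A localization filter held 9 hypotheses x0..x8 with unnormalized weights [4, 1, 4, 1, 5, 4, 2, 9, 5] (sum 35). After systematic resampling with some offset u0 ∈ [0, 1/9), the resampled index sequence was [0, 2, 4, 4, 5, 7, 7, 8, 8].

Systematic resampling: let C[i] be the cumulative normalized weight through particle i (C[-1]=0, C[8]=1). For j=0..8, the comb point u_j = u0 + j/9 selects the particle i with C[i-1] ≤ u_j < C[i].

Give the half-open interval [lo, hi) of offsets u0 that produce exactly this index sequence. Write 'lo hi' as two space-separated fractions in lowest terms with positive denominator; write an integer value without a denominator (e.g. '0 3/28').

5/63 2/21

C = [4/35, 1/7, 9/35, 2/7, 3/7, 19/35, 3/5, 6/7, 1]
j=0 picked index 0: u0 ∈ [0, 4/35)
j=1 picked index 2: u0 ∈ [2/63, 46/315)
j=2 picked index 4: u0 ∈ [4/63, 13/63)
j=3 picked index 4: u0 ∈ [-1/21, 2/21)
j=4 picked index 5: u0 ∈ [-1/63, 31/315)
j=5 picked index 7: u0 ∈ [2/45, 19/63)
j=6 picked index 7: u0 ∈ [-1/15, 4/21)
j=7 picked index 8: u0 ∈ [5/63, 2/9)
j=8 picked index 8: u0 ∈ [-2/63, 1/9)
intersection: [5/63, 2/21)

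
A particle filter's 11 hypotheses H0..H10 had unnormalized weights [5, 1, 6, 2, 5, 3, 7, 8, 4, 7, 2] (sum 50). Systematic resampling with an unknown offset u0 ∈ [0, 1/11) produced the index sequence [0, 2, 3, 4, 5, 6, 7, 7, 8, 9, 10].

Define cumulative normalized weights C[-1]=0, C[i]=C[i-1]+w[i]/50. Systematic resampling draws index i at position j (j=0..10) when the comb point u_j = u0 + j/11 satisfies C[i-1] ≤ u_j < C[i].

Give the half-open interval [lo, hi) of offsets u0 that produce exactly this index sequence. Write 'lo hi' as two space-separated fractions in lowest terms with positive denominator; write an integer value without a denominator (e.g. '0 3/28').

C = [1/10, 3/25, 6/25, 7/25, 19/50, 11/25, 29/50, 37/50, 41/50, 24/25, 1]
j=0 picked index 0: u0 ∈ [0, 1/10)
j=1 picked index 2: u0 ∈ [8/275, 41/275)
j=2 picked index 3: u0 ∈ [16/275, 27/275)
j=3 picked index 4: u0 ∈ [2/275, 59/550)
j=4 picked index 5: u0 ∈ [9/550, 21/275)
j=5 picked index 6: u0 ∈ [-4/275, 69/550)
j=6 picked index 7: u0 ∈ [19/550, 107/550)
j=7 picked index 7: u0 ∈ [-31/550, 57/550)
j=8 picked index 8: u0 ∈ [7/550, 51/550)
j=9 picked index 9: u0 ∈ [1/550, 39/275)
j=10 picked index 10: u0 ∈ [14/275, 1/11)
intersection: [16/275, 21/275)

16/275 21/275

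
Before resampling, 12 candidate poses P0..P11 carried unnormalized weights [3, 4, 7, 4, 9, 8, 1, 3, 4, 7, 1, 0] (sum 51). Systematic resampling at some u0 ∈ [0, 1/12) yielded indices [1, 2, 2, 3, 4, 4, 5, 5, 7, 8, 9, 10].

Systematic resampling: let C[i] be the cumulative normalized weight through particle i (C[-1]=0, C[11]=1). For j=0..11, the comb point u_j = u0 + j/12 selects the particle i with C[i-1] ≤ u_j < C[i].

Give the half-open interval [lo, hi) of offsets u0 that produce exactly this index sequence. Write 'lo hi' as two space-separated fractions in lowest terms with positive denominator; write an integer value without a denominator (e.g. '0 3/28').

C = [1/17, 7/51, 14/51, 6/17, 9/17, 35/51, 12/17, 13/17, 43/51, 50/51, 1, 1]
j=0 picked index 1: u0 ∈ [1/17, 7/51)
j=1 picked index 2: u0 ∈ [11/204, 13/68)
j=2 picked index 2: u0 ∈ [-1/34, 11/102)
j=3 picked index 3: u0 ∈ [5/204, 7/68)
j=4 picked index 4: u0 ∈ [1/51, 10/51)
j=5 picked index 4: u0 ∈ [-13/204, 23/204)
j=6 picked index 5: u0 ∈ [1/34, 19/102)
j=7 picked index 5: u0 ∈ [-11/204, 7/68)
j=8 picked index 7: u0 ∈ [2/51, 5/51)
j=9 picked index 8: u0 ∈ [1/68, 19/204)
j=10 picked index 9: u0 ∈ [1/102, 5/34)
j=11 picked index 10: u0 ∈ [13/204, 1/12)
intersection: [13/204, 1/12)

13/204 1/12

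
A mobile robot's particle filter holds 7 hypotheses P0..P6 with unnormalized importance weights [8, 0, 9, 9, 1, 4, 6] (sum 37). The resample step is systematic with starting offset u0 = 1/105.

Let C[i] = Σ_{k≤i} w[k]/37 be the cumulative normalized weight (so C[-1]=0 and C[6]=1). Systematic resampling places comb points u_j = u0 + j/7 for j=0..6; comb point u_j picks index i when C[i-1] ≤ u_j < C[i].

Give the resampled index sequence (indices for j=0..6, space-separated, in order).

C = [8/37, 8/37, 17/37, 26/37, 27/37, 31/37, 1]
j=0: u_0=1/105 ∈ [0, 8/37) → index 0
j=1: u_1=16/105 ∈ [0, 8/37) → index 0
j=2: u_2=31/105 ∈ [8/37, 17/37) → index 2
j=3: u_3=46/105 ∈ [8/37, 17/37) → index 2
j=4: u_4=61/105 ∈ [17/37, 26/37) → index 3
j=5: u_5=76/105 ∈ [26/37, 27/37) → index 4
j=6: u_6=13/15 ∈ [31/37, 1) → index 6

0 0 2 2 3 4 6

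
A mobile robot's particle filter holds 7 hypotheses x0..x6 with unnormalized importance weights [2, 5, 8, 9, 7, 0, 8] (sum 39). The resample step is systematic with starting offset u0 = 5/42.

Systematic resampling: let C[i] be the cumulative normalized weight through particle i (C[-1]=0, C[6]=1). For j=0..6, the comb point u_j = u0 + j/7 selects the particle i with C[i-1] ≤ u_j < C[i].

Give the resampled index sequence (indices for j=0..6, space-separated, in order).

C = [2/39, 7/39, 5/13, 8/13, 31/39, 31/39, 1]
j=0: u_0=5/42 ∈ [2/39, 7/39) → index 1
j=1: u_1=11/42 ∈ [7/39, 5/13) → index 2
j=2: u_2=17/42 ∈ [5/13, 8/13) → index 3
j=3: u_3=23/42 ∈ [5/13, 8/13) → index 3
j=4: u_4=29/42 ∈ [8/13, 31/39) → index 4
j=5: u_5=5/6 ∈ [31/39, 1) → index 6
j=6: u_6=41/42 ∈ [31/39, 1) → index 6

1 2 3 3 4 6 6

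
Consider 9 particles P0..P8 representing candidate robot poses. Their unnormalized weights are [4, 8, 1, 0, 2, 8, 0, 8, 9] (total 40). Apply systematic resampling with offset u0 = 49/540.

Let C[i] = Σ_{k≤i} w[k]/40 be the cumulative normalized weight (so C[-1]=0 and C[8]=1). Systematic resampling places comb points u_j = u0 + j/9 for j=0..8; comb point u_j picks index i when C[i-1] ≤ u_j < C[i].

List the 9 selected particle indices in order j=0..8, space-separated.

0 1 2 5 5 7 7 8 8

C = [1/10, 3/10, 13/40, 13/40, 3/8, 23/40, 23/40, 31/40, 1]
j=0: u_0=49/540 ∈ [0, 1/10) → index 0
j=1: u_1=109/540 ∈ [1/10, 3/10) → index 1
j=2: u_2=169/540 ∈ [3/10, 13/40) → index 2
j=3: u_3=229/540 ∈ [3/8, 23/40) → index 5
j=4: u_4=289/540 ∈ [3/8, 23/40) → index 5
j=5: u_5=349/540 ∈ [23/40, 31/40) → index 7
j=6: u_6=409/540 ∈ [23/40, 31/40) → index 7
j=7: u_7=469/540 ∈ [31/40, 1) → index 8
j=8: u_8=529/540 ∈ [31/40, 1) → index 8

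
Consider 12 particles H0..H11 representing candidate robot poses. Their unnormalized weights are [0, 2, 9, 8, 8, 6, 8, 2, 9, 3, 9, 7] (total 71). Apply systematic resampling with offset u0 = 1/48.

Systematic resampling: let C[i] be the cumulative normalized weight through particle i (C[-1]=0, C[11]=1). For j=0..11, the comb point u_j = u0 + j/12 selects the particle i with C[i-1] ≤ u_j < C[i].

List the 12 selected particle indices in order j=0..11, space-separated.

1 2 3 4 4 5 6 7 8 9 10 11

C = [0, 2/71, 11/71, 19/71, 27/71, 33/71, 41/71, 43/71, 52/71, 55/71, 64/71, 1]
j=0: u_0=1/48 ∈ [0, 2/71) → index 1
j=1: u_1=5/48 ∈ [2/71, 11/71) → index 2
j=2: u_2=3/16 ∈ [11/71, 19/71) → index 3
j=3: u_3=13/48 ∈ [19/71, 27/71) → index 4
j=4: u_4=17/48 ∈ [19/71, 27/71) → index 4
j=5: u_5=7/16 ∈ [27/71, 33/71) → index 5
j=6: u_6=25/48 ∈ [33/71, 41/71) → index 6
j=7: u_7=29/48 ∈ [41/71, 43/71) → index 7
j=8: u_8=11/16 ∈ [43/71, 52/71) → index 8
j=9: u_9=37/48 ∈ [52/71, 55/71) → index 9
j=10: u_10=41/48 ∈ [55/71, 64/71) → index 10
j=11: u_11=15/16 ∈ [64/71, 1) → index 11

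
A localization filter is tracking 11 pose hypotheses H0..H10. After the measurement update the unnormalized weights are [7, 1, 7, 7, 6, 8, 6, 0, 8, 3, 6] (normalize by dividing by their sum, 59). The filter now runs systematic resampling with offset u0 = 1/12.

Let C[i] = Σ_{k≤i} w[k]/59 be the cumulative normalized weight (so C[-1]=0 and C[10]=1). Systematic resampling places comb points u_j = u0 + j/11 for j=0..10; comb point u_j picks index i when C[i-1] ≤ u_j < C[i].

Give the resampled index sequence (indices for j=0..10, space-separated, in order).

0 2 3 3 4 5 6 8 8 10 10

C = [7/59, 8/59, 15/59, 22/59, 28/59, 36/59, 42/59, 42/59, 50/59, 53/59, 1]
j=0: u_0=1/12 ∈ [0, 7/59) → index 0
j=1: u_1=23/132 ∈ [8/59, 15/59) → index 2
j=2: u_2=35/132 ∈ [15/59, 22/59) → index 3
j=3: u_3=47/132 ∈ [15/59, 22/59) → index 3
j=4: u_4=59/132 ∈ [22/59, 28/59) → index 4
j=5: u_5=71/132 ∈ [28/59, 36/59) → index 5
j=6: u_6=83/132 ∈ [36/59, 42/59) → index 6
j=7: u_7=95/132 ∈ [42/59, 50/59) → index 8
j=8: u_8=107/132 ∈ [42/59, 50/59) → index 8
j=9: u_9=119/132 ∈ [53/59, 1) → index 10
j=10: u_10=131/132 ∈ [53/59, 1) → index 10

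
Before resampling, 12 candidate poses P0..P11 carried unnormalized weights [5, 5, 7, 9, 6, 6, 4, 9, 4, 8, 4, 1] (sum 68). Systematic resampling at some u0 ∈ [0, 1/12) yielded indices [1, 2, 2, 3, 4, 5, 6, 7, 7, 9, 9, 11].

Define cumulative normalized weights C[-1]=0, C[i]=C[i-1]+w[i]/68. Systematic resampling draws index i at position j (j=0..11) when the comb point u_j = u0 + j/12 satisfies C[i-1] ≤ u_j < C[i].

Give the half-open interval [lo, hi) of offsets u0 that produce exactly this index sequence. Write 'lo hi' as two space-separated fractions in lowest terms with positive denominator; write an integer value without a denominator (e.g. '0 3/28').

5/68 1/12

C = [5/68, 5/34, 1/4, 13/34, 8/17, 19/34, 21/34, 3/4, 55/68, 63/68, 67/68, 1]
j=0 picked index 1: u0 ∈ [5/68, 5/34)
j=1 picked index 2: u0 ∈ [13/204, 1/6)
j=2 picked index 2: u0 ∈ [-1/51, 1/12)
j=3 picked index 3: u0 ∈ [0, 9/68)
j=4 picked index 4: u0 ∈ [5/102, 7/51)
j=5 picked index 5: u0 ∈ [11/204, 29/204)
j=6 picked index 6: u0 ∈ [1/17, 2/17)
j=7 picked index 7: u0 ∈ [7/204, 1/6)
j=8 picked index 7: u0 ∈ [-5/102, 1/12)
j=9 picked index 9: u0 ∈ [1/17, 3/17)
j=10 picked index 9: u0 ∈ [-5/204, 19/204)
j=11 picked index 11: u0 ∈ [7/102, 1/12)
intersection: [5/68, 1/12)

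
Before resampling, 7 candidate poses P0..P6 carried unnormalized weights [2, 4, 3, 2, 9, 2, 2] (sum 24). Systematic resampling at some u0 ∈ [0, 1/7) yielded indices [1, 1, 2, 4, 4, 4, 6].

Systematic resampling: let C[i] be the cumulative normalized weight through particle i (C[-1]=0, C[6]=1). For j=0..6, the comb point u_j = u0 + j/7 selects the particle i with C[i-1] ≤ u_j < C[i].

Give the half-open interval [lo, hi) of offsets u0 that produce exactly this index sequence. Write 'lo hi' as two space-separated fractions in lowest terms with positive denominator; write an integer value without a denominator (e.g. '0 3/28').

1/12 5/56

C = [1/12, 1/4, 3/8, 11/24, 5/6, 11/12, 1]
j=0 picked index 1: u0 ∈ [1/12, 1/4)
j=1 picked index 1: u0 ∈ [-5/84, 3/28)
j=2 picked index 2: u0 ∈ [-1/28, 5/56)
j=3 picked index 4: u0 ∈ [5/168, 17/42)
j=4 picked index 4: u0 ∈ [-19/168, 11/42)
j=5 picked index 4: u0 ∈ [-43/168, 5/42)
j=6 picked index 6: u0 ∈ [5/84, 1/7)
intersection: [1/12, 5/56)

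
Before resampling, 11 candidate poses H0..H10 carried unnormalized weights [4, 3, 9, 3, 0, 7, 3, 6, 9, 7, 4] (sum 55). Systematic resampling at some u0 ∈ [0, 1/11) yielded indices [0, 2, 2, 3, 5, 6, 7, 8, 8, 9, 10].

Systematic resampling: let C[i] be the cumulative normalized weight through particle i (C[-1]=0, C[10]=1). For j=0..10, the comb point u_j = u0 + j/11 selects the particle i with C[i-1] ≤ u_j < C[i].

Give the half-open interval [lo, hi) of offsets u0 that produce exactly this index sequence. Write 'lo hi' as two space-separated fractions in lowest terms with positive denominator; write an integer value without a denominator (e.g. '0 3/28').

C = [4/55, 7/55, 16/55, 19/55, 19/55, 26/55, 29/55, 7/11, 4/5, 51/55, 1]
j=0 picked index 0: u0 ∈ [0, 4/55)
j=1 picked index 2: u0 ∈ [2/55, 1/5)
j=2 picked index 2: u0 ∈ [-3/55, 6/55)
j=3 picked index 3: u0 ∈ [1/55, 4/55)
j=4 picked index 5: u0 ∈ [-1/55, 6/55)
j=5 picked index 6: u0 ∈ [1/55, 4/55)
j=6 picked index 7: u0 ∈ [-1/55, 1/11)
j=7 picked index 8: u0 ∈ [0, 9/55)
j=8 picked index 8: u0 ∈ [-1/11, 4/55)
j=9 picked index 9: u0 ∈ [-1/55, 6/55)
j=10 picked index 10: u0 ∈ [1/55, 1/11)
intersection: [2/55, 4/55)

2/55 4/55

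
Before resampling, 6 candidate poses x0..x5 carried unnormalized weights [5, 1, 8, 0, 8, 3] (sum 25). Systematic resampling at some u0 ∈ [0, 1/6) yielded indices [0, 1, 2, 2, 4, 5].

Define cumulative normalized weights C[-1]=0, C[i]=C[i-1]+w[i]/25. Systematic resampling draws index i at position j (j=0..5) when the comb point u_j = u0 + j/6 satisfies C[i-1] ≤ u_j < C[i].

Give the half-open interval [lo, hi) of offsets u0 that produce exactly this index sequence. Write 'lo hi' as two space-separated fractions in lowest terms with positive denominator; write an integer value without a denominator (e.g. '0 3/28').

7/150 3/50

C = [1/5, 6/25, 14/25, 14/25, 22/25, 1]
j=0 picked index 0: u0 ∈ [0, 1/5)
j=1 picked index 1: u0 ∈ [1/30, 11/150)
j=2 picked index 2: u0 ∈ [-7/75, 17/75)
j=3 picked index 2: u0 ∈ [-13/50, 3/50)
j=4 picked index 4: u0 ∈ [-8/75, 16/75)
j=5 picked index 5: u0 ∈ [7/150, 1/6)
intersection: [7/150, 3/50)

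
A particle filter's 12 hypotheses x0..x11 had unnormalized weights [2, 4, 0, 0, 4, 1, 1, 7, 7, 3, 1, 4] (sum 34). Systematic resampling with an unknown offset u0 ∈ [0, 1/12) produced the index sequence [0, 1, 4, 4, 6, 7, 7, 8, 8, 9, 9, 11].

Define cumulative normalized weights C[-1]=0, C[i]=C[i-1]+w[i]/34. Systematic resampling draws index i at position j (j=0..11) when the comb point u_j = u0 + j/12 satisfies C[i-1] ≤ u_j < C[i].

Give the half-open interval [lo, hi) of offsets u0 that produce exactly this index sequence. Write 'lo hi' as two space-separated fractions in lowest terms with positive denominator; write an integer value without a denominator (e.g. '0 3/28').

C = [1/17, 3/17, 3/17, 3/17, 5/17, 11/34, 6/17, 19/34, 13/17, 29/34, 15/17, 1]
j=0 picked index 0: u0 ∈ [0, 1/17)
j=1 picked index 1: u0 ∈ [-5/204, 19/204)
j=2 picked index 4: u0 ∈ [1/102, 13/102)
j=3 picked index 4: u0 ∈ [-5/68, 3/68)
j=4 picked index 6: u0 ∈ [-1/102, 1/51)
j=5 picked index 7: u0 ∈ [-13/204, 29/204)
j=6 picked index 7: u0 ∈ [-5/34, 1/17)
j=7 picked index 8: u0 ∈ [-5/204, 37/204)
j=8 picked index 8: u0 ∈ [-11/102, 5/51)
j=9 picked index 9: u0 ∈ [1/68, 7/68)
j=10 picked index 9: u0 ∈ [-7/102, 1/51)
j=11 picked index 11: u0 ∈ [-7/204, 1/12)
intersection: [1/68, 1/51)

1/68 1/51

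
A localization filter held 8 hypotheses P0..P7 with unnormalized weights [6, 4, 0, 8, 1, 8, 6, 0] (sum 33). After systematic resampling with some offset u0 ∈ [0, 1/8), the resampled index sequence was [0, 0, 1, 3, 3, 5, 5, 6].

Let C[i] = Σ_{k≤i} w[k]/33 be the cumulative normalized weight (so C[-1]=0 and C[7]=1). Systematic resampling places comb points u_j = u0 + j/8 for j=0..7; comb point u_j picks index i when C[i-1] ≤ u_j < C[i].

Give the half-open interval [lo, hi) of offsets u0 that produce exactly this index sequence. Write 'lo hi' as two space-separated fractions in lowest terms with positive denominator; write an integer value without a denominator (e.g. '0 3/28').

0 1/22

C = [2/11, 10/33, 10/33, 6/11, 19/33, 9/11, 1, 1]
j=0 picked index 0: u0 ∈ [0, 2/11)
j=1 picked index 0: u0 ∈ [-1/8, 5/88)
j=2 picked index 1: u0 ∈ [-3/44, 7/132)
j=3 picked index 3: u0 ∈ [-19/264, 15/88)
j=4 picked index 3: u0 ∈ [-13/66, 1/22)
j=5 picked index 5: u0 ∈ [-13/264, 17/88)
j=6 picked index 5: u0 ∈ [-23/132, 3/44)
j=7 picked index 6: u0 ∈ [-5/88, 1/8)
intersection: [0, 1/22)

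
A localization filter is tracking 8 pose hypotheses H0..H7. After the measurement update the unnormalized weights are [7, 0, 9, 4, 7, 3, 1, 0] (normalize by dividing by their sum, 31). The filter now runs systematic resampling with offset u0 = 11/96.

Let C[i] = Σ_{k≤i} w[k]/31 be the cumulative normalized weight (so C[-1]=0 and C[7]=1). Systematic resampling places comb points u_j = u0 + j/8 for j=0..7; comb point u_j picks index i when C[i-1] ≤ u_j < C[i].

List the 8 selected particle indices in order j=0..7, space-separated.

C = [7/31, 7/31, 16/31, 20/31, 27/31, 30/31, 1, 1]
j=0: u_0=11/96 ∈ [0, 7/31) → index 0
j=1: u_1=23/96 ∈ [7/31, 16/31) → index 2
j=2: u_2=35/96 ∈ [7/31, 16/31) → index 2
j=3: u_3=47/96 ∈ [7/31, 16/31) → index 2
j=4: u_4=59/96 ∈ [16/31, 20/31) → index 3
j=5: u_5=71/96 ∈ [20/31, 27/31) → index 4
j=6: u_6=83/96 ∈ [20/31, 27/31) → index 4
j=7: u_7=95/96 ∈ [30/31, 1) → index 6

0 2 2 2 3 4 4 6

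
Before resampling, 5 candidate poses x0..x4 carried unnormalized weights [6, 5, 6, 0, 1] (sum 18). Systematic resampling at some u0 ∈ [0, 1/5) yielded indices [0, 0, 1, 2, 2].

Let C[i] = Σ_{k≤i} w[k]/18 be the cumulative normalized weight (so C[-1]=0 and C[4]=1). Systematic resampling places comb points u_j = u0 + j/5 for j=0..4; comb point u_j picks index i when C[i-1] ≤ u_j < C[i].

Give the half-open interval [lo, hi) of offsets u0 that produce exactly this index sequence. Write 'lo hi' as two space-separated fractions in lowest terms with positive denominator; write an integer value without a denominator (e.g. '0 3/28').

C = [1/3, 11/18, 17/18, 17/18, 1]
j=0 picked index 0: u0 ∈ [0, 1/3)
j=1 picked index 0: u0 ∈ [-1/5, 2/15)
j=2 picked index 1: u0 ∈ [-1/15, 19/90)
j=3 picked index 2: u0 ∈ [1/90, 31/90)
j=4 picked index 2: u0 ∈ [-17/90, 13/90)
intersection: [1/90, 2/15)

1/90 2/15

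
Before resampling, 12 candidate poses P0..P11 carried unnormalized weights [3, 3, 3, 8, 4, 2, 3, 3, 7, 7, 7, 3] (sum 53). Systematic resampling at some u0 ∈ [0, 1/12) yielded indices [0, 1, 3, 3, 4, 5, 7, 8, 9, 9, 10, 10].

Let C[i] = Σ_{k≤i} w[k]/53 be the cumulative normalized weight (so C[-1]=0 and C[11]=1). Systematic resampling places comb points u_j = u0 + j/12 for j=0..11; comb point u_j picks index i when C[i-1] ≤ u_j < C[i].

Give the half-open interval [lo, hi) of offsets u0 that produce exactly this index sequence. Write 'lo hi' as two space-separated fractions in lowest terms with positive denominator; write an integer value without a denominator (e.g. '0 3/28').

2/159 11/636

C = [3/53, 6/53, 9/53, 17/53, 21/53, 23/53, 26/53, 29/53, 36/53, 43/53, 50/53, 1]
j=0 picked index 0: u0 ∈ [0, 3/53)
j=1 picked index 1: u0 ∈ [-17/636, 19/636)
j=2 picked index 3: u0 ∈ [1/318, 49/318)
j=3 picked index 3: u0 ∈ [-17/212, 15/212)
j=4 picked index 4: u0 ∈ [-2/159, 10/159)
j=5 picked index 5: u0 ∈ [-13/636, 11/636)
j=6 picked index 7: u0 ∈ [-1/106, 5/106)
j=7 picked index 8: u0 ∈ [-23/636, 61/636)
j=8 picked index 9: u0 ∈ [2/159, 23/159)
j=9 picked index 9: u0 ∈ [-15/212, 13/212)
j=10 picked index 10: u0 ∈ [-7/318, 35/318)
j=11 picked index 10: u0 ∈ [-67/636, 17/636)
intersection: [2/159, 11/636)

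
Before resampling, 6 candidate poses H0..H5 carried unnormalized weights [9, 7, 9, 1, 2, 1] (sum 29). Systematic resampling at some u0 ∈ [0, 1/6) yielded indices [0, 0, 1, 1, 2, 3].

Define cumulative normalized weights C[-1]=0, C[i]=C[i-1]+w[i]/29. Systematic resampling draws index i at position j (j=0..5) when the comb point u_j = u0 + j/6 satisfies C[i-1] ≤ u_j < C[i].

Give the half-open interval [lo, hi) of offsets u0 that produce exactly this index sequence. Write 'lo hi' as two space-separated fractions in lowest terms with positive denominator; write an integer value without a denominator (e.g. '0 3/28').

C = [9/29, 16/29, 25/29, 26/29, 28/29, 1]
j=0 picked index 0: u0 ∈ [0, 9/29)
j=1 picked index 0: u0 ∈ [-1/6, 25/174)
j=2 picked index 1: u0 ∈ [-2/87, 19/87)
j=3 picked index 1: u0 ∈ [-11/58, 3/58)
j=4 picked index 2: u0 ∈ [-10/87, 17/87)
j=5 picked index 3: u0 ∈ [5/174, 11/174)
intersection: [5/174, 3/58)

5/174 3/58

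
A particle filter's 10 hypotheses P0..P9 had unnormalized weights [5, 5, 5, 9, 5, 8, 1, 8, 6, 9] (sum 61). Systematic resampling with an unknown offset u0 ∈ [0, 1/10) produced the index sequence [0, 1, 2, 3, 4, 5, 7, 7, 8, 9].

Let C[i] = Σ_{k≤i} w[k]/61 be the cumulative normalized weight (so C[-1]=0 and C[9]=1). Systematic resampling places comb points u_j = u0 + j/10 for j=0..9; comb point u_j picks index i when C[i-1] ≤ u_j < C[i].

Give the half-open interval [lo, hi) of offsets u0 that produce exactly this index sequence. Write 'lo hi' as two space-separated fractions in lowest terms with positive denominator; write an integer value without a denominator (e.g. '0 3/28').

C = [5/61, 10/61, 15/61, 24/61, 29/61, 37/61, 38/61, 46/61, 52/61, 1]
j=0 picked index 0: u0 ∈ [0, 5/61)
j=1 picked index 1: u0 ∈ [-11/610, 39/610)
j=2 picked index 2: u0 ∈ [-11/305, 14/305)
j=3 picked index 3: u0 ∈ [-33/610, 57/610)
j=4 picked index 4: u0 ∈ [-2/305, 23/305)
j=5 picked index 5: u0 ∈ [-3/122, 13/122)
j=6 picked index 7: u0 ∈ [7/305, 47/305)
j=7 picked index 7: u0 ∈ [-47/610, 33/610)
j=8 picked index 8: u0 ∈ [-14/305, 16/305)
j=9 picked index 9: u0 ∈ [-29/610, 1/10)
intersection: [7/305, 14/305)

7/305 14/305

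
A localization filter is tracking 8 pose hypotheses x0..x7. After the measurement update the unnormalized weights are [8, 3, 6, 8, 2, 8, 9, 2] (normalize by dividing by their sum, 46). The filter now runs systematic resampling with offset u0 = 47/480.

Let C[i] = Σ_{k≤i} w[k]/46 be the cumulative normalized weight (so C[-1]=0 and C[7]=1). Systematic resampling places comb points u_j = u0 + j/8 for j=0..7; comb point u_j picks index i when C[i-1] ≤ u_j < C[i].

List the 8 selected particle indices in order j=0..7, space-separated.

0 1 2 3 5 5 6 7

C = [4/23, 11/46, 17/46, 25/46, 27/46, 35/46, 22/23, 1]
j=0: u_0=47/480 ∈ [0, 4/23) → index 0
j=1: u_1=107/480 ∈ [4/23, 11/46) → index 1
j=2: u_2=167/480 ∈ [11/46, 17/46) → index 2
j=3: u_3=227/480 ∈ [17/46, 25/46) → index 3
j=4: u_4=287/480 ∈ [27/46, 35/46) → index 5
j=5: u_5=347/480 ∈ [27/46, 35/46) → index 5
j=6: u_6=407/480 ∈ [35/46, 22/23) → index 6
j=7: u_7=467/480 ∈ [22/23, 1) → index 7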